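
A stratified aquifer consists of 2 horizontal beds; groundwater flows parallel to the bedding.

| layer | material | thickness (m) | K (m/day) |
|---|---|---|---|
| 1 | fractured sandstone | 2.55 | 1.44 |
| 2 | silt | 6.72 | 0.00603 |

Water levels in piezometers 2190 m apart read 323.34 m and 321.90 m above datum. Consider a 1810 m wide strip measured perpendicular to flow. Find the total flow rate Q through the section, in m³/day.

Flow is parallel to layering, so each bed carries its own Darcy discharge and the transmissivities add.
Σ(K_i·b_i) = 1.44×2.55 + 0.00603×6.72 = 3.713 m²/day.
Hydraulic gradient i = (323.34 − 321.90) / 2190 = 1.44 / 2190 = 0.0006575.
Q = Σ(K_i·b_i) · W · i = 3.713 × 1810 × 0.0006575 = 4.418 m³/day.

4.42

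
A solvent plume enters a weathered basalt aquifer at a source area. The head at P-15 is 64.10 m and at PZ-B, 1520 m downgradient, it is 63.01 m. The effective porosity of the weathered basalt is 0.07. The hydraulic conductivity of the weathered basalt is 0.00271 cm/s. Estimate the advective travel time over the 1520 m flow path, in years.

Convert K: 0.00271 cm/s × 864 = 2.341 m/day.
Hydraulic gradient i = (64.10 − 63.01) / 1520 = 1.09 / 1520 = 0.0007171.
Darcy flux q = K · i = 2.341 × 0.0007171 = 0.001679 m/day.
Seepage velocity v = q / n_e = 0.001679 / 0.07 = 0.02399 m/day.
Travel time t = L / v = 1520 / 0.02399 = 63369 days = 173.5 years.

173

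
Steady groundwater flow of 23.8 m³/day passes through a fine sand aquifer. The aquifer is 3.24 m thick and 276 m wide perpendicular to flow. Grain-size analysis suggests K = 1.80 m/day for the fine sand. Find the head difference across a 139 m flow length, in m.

2.06

Cross-sectional area A = 276 × 3.24 = 894.2 m².
From Q = K·A·i, i = Q / (K·A) = 23.8 / (1.800 × 894.2) = 0.01479.
Head loss Δh = i · L = 0.01479 × 139 = 2.055 m.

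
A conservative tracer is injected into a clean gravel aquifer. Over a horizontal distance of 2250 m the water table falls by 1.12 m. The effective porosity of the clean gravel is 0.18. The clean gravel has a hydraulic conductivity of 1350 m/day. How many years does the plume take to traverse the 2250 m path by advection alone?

1.65

Hydraulic gradient i = Δh / L = 1.12 / 2250 = 0.0004978.
Darcy flux q = K · i = 1350 × 0.0004978 = 0.6720 m/day.
Seepage velocity v = q / n_e = 0.6720 / 0.18 = 3.733 m/day.
Travel time t = L / v = 2250 / 3.733 = 602.7 days = 1.650 years.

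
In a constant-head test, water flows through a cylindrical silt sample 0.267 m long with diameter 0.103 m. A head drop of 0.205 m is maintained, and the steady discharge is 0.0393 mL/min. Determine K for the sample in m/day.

Cross-sectional area A = π·(d/2)² = π × (0.103/2)² = 0.008332 m².
Convert discharge: 0.0393 mL/min = 6.550e-10 m³/s.
Darcy's law rearranged: K = Q·L / (A·Δh) = 6.550e-10 × 0.267 / (0.008332 × 0.205) = 1.024e-07 m/s = 0.008846 m/day.

0.00885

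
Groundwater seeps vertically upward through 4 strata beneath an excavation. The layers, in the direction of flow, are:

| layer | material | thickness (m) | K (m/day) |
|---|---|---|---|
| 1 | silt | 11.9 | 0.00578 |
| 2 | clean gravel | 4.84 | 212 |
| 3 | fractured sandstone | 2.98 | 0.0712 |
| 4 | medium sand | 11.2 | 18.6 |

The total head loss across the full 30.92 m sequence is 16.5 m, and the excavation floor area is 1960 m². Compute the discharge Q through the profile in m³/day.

15.4

Flow is perpendicular to layering, so the layers act in series and the equivalent K is the thickness-weighted harmonic mean.
Total thickness L = 11.9 + 4.84 + 2.98 + 11.2 = 30.92 m.
Σ(b_i/K_i) = 11.9/0.00578 + 4.84/212 + 2.98/0.0712 + 11.2/18.6 = 2101 d.
K_eq = L / Σ(b_i/K_i) = 30.92 / 2101 = 0.01471 m/day.
Q = K_eq · A · (Δh/L) = 0.01471 × 1960 × (16.5/30.92) = 15.39 m³/day.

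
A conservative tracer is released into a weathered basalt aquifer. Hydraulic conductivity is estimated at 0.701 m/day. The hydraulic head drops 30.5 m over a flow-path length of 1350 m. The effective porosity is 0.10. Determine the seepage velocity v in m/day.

Hydraulic gradient i = Δh / L = 30.5 / 1350 = 0.02259.
Darcy flux q = K · i = 0.7010 × 0.02259 = 0.01584 m/day.
Seepage velocity v = q / n_e = 0.01584 / 0.10 = 0.1584 m/day.

0.158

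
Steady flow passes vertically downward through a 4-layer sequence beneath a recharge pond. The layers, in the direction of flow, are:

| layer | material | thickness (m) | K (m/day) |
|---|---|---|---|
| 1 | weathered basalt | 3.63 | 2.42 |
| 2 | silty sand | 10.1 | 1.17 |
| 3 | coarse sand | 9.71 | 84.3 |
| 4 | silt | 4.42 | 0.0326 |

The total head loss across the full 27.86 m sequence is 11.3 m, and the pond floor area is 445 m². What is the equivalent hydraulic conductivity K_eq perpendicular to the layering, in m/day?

0.191

Flow is perpendicular to layering, so the layers act in series and the equivalent K is the thickness-weighted harmonic mean.
Total thickness L = 3.63 + 10.1 + 9.71 + 4.42 = 27.86 m.
Σ(b_i/K_i) = 3.63/2.42 + 10.1/1.17 + 9.71/84.3 + 4.42/0.0326 = 145.8 d.
K_eq = L / Σ(b_i/K_i) = 27.86 / 145.8 = 0.1910 m/day.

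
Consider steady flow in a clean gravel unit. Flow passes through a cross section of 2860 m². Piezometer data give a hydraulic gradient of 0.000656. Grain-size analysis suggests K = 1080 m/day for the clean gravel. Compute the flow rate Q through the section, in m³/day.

Hydraulic gradient i = 0.000656.
Darcy's law: Q = K · A · i = 1080 × 2860 × 0.0006560 = 2026 m³/day.

2030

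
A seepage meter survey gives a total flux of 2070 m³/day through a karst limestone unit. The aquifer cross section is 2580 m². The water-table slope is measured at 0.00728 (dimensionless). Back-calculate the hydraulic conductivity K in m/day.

110

Hydraulic gradient i = 0.00728.
From Q = K·A·i, K = Q / (A·i) = 2070 / (2580 × 0.007280) = 110.2 m/day.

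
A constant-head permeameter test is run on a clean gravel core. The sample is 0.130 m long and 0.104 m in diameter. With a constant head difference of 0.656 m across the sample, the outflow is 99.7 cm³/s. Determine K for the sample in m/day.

201

Cross-sectional area A = π·(d/2)² = π × (0.104/2)² = 0.008495 m².
Convert discharge: 99.7 cm³/s = 9.970e-05 m³/s.
Darcy's law rearranged: K = Q·L / (A·Δh) = 9.970e-05 × 0.130 / (0.008495 × 0.656) = 0.002326 m/s = 201.0 m/day.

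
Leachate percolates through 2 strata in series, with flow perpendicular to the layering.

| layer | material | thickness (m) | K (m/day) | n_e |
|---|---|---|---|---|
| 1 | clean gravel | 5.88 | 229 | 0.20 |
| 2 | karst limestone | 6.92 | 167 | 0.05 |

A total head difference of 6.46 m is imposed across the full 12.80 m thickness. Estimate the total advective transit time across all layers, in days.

0.0158

With flow normal to the layers, continuity requires the same specific discharge q through every layer.
Σ(b_i/K_i) = 5.88/229 + 6.92/167 = 0.06711 d.
q = Δh / Σ(b_i/K_i) = 6.46 / 0.06711 = 96.25 m/day.
In each layer the seepage velocity is v_i = q/n_i, so the layer transit time is t_i = b_i·n_i / q:
  layer 1 (clean gravel): t_1 = 5.88 × 0.20 / 96.25 = 0.01222 d
  layer 2 (karst limestone): t_2 = 6.92 × 0.05 / 96.25 = 0.003595 d
Total t = Σ t_i = 0.01581 days.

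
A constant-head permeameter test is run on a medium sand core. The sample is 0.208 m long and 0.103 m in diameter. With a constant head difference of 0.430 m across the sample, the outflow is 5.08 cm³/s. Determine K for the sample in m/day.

Cross-sectional area A = π·(d/2)² = π × (0.103/2)² = 0.008332 m².
Convert discharge: 5.08 cm³/s = 5.080e-06 m³/s.
Darcy's law rearranged: K = Q·L / (A·Δh) = 5.080e-06 × 0.208 / (0.008332 × 0.430) = 0.0002949 m/s = 25.48 m/day.

25.5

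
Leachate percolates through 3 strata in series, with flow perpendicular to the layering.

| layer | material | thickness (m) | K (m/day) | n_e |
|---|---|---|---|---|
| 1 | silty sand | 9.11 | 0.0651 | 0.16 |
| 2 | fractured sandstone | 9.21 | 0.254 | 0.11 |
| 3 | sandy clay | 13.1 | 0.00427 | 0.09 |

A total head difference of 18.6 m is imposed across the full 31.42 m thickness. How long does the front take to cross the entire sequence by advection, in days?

With flow normal to the layers, continuity requires the same specific discharge q through every layer.
Σ(b_i/K_i) = 9.11/0.0651 + 9.21/0.254 + 13.1/0.00427 = 3244 d.
q = Δh / Σ(b_i/K_i) = 18.6 / 3244 = 0.005733 m/day.
In each layer the seepage velocity is v_i = q/n_i, so the layer transit time is t_i = b_i·n_i / q:
  layer 1 (silty sand): t_1 = 9.11 × 0.16 / 0.005733 = 254.2 d
  layer 2 (fractured sandstone): t_2 = 9.21 × 0.11 / 0.005733 = 176.7 d
  layer 3 (sandy clay): t_3 = 13.1 × 0.09 / 0.005733 = 205.6 d
Total t = Σ t_i = 636.6 days.

637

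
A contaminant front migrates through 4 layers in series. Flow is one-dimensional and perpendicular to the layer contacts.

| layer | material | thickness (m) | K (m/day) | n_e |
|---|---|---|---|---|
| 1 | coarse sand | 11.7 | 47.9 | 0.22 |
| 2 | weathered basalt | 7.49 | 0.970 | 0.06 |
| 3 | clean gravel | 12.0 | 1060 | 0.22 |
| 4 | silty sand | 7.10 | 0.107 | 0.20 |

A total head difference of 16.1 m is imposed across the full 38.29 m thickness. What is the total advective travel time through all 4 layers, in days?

With flow normal to the layers, continuity requires the same specific discharge q through every layer.
Σ(b_i/K_i) = 11.7/47.9 + 7.49/0.970 + 12.0/1060 + 7.10/0.107 = 74.33 d.
q = Δh / Σ(b_i/K_i) = 16.1 / 74.33 = 0.2166 m/day.
In each layer the seepage velocity is v_i = q/n_i, so the layer transit time is t_i = b_i·n_i / q:
  layer 1 (coarse sand): t_1 = 11.7 × 0.22 / 0.2166 = 11.88 d
  layer 2 (weathered basalt): t_2 = 7.49 × 0.06 / 0.2166 = 2.075 d
  layer 3 (clean gravel): t_3 = 12.0 × 0.22 / 0.2166 = 12.19 d
  layer 4 (silty sand): t_4 = 7.10 × 0.20 / 0.2166 = 6.556 d
Total t = Σ t_i = 32.70 days.

32.7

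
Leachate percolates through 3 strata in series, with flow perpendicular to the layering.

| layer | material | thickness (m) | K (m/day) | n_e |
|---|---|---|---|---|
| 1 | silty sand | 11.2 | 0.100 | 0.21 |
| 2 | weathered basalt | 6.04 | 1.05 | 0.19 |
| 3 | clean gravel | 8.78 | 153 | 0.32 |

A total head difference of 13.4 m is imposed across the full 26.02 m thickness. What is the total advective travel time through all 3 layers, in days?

With flow normal to the layers, continuity requires the same specific discharge q through every layer.
Σ(b_i/K_i) = 11.2/0.100 + 6.04/1.05 + 8.78/153 = 117.8 d.
q = Δh / Σ(b_i/K_i) = 13.4 / 117.8 = 0.1137 m/day.
In each layer the seepage velocity is v_i = q/n_i, so the layer transit time is t_i = b_i·n_i / q:
  layer 1 (silty sand): t_1 = 11.2 × 0.21 / 0.1137 = 20.68 d
  layer 2 (weathered basalt): t_2 = 6.04 × 0.19 / 0.1137 = 10.09 d
  layer 3 (clean gravel): t_3 = 8.78 × 0.32 / 0.1137 = 24.70 d
Total t = Σ t_i = 55.47 days.

55.5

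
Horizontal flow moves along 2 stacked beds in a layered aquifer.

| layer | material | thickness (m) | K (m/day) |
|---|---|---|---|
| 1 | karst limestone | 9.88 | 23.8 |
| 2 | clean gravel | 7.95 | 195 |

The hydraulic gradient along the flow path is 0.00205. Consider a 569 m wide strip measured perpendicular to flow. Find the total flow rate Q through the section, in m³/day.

Flow is parallel to layering, so each bed carries its own Darcy discharge and the transmissivities add.
Σ(K_i·b_i) = 23.8×9.88 + 195×7.95 = 1785 m²/day.
Hydraulic gradient i = 0.00205.
Q = Σ(K_i·b_i) · W · i = 1785 × 569 × 0.002050 = 2083 m³/day.

2080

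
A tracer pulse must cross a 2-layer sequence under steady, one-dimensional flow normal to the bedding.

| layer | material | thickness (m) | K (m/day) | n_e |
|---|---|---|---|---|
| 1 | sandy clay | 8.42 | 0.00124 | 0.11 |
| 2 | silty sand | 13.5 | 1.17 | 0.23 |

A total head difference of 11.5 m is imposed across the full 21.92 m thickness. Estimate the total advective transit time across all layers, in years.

6.53

With flow normal to the layers, continuity requires the same specific discharge q through every layer.
Σ(b_i/K_i) = 8.42/0.00124 + 13.5/1.17 = 6802 d.
q = Δh / Σ(b_i/K_i) = 11.5 / 6802 = 0.001691 m/day.
In each layer the seepage velocity is v_i = q/n_i, so the layer transit time is t_i = b_i·n_i / q:
  layer 1 (sandy clay): t_1 = 8.42 × 0.11 / 0.001691 = 547.8 d
  layer 2 (silty sand): t_2 = 13.5 × 0.23 / 0.001691 = 1837 d
Total t = Σ t_i = 2384 days = 6.528 years.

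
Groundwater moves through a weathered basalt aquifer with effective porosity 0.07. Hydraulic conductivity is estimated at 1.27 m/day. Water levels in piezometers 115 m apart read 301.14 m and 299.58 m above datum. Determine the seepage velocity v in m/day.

Hydraulic gradient i = (301.14 − 299.58) / 115 = 1.56 / 115 = 0.01357.
Darcy flux q = K · i = 1.270 × 0.01357 = 0.01723 m/day.
Seepage velocity v = q / n_e = 0.01723 / 0.07 = 0.2461 m/day.

0.246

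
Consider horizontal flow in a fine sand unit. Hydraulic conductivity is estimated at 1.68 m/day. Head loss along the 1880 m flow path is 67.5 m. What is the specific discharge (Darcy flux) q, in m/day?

Hydraulic gradient i = Δh / L = 67.5 / 1880 = 0.03590.
Specific discharge q = K · i = 1.680 × 0.03590 = 0.06032 m/day.

0.0603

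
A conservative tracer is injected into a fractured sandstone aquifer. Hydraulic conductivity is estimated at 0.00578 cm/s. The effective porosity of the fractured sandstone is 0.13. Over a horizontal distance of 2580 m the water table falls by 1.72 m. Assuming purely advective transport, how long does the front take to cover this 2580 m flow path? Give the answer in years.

276

Convert K: 0.00578 cm/s × 864 = 4.994 m/day.
Hydraulic gradient i = Δh / L = 1.72 / 2580 = 0.0006667.
Darcy flux q = K · i = 4.994 × 0.0006667 = 0.003329 m/day.
Seepage velocity v = q / n_e = 0.003329 / 0.13 = 0.02561 m/day.
Travel time t = L / v = 2580 / 0.02561 = 1.007e+05 days = 275.8 years.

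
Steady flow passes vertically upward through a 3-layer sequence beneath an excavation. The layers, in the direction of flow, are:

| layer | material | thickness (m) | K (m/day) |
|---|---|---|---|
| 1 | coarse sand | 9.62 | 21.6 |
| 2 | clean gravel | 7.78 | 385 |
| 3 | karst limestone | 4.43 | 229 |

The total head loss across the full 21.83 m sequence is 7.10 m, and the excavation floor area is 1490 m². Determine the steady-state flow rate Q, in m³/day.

Flow is perpendicular to layering, so the layers act in series and the equivalent K is the thickness-weighted harmonic mean.
Total thickness L = 9.62 + 7.78 + 4.43 = 21.83 m.
Σ(b_i/K_i) = 9.62/21.6 + 7.78/385 + 4.43/229 = 0.4849 d.
K_eq = L / Σ(b_i/K_i) = 21.83 / 0.4849 = 45.02 m/day.
Q = K_eq · A · (Δh/L) = 45.02 × 1490 × (7.10/21.83) = 21816 m³/day.

21800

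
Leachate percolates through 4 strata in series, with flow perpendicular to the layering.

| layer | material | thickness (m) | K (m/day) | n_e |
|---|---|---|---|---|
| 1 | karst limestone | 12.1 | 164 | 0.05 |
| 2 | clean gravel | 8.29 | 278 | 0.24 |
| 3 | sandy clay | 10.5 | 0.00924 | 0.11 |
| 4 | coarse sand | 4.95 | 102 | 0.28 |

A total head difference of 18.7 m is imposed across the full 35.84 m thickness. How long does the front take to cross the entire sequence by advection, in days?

312

With flow normal to the layers, continuity requires the same specific discharge q through every layer.
Σ(b_i/K_i) = 12.1/164 + 8.29/278 + 10.5/0.00924 + 4.95/102 = 1137 d.
q = Δh / Σ(b_i/K_i) = 18.7 / 1137 = 0.01645 m/day.
In each layer the seepage velocity is v_i = q/n_i, so the layer transit time is t_i = b_i·n_i / q:
  layer 1 (karst limestone): t_1 = 12.1 × 0.05 / 0.01645 = 36.77 d
  layer 2 (clean gravel): t_2 = 8.29 × 0.24 / 0.01645 = 120.9 d
  layer 3 (sandy clay): t_3 = 10.5 × 0.11 / 0.01645 = 70.20 d
  layer 4 (coarse sand): t_4 = 4.95 × 0.28 / 0.01645 = 84.24 d
Total t = Σ t_i = 312.1 days.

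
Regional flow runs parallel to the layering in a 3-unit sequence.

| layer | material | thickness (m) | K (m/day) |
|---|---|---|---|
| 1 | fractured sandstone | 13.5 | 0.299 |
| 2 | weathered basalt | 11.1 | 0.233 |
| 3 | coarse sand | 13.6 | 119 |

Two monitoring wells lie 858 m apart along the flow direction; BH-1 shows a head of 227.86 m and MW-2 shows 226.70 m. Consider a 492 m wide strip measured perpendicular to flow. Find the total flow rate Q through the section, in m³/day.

Flow is parallel to layering, so each bed carries its own Darcy discharge and the transmissivities add.
Σ(K_i·b_i) = 0.299×13.5 + 0.233×11.1 + 119×13.6 = 1625 m²/day.
Hydraulic gradient i = (227.86 − 226.70) / 858 = 1.16 / 858 = 0.001352.
Q = Σ(K_i·b_i) · W · i = 1625 × 492 × 0.001352 = 1081 m³/day.

1080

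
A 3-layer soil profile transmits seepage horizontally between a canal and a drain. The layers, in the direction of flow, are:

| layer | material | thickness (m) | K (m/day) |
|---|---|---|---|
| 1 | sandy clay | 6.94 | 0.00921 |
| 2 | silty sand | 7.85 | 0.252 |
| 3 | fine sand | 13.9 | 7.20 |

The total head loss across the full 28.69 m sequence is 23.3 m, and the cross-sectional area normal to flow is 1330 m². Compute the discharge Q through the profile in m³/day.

39.4

Flow is perpendicular to layering, so the layers act in series and the equivalent K is the thickness-weighted harmonic mean.
Total thickness L = 6.94 + 7.85 + 13.9 = 28.69 m.
Σ(b_i/K_i) = 6.94/0.00921 + 7.85/0.252 + 13.9/7.20 = 786.6 d.
K_eq = L / Σ(b_i/K_i) = 28.69 / 786.6 = 0.03647 m/day.
Q = K_eq · A · (Δh/L) = 0.03647 × 1330 × (23.3/28.69) = 39.40 m³/day.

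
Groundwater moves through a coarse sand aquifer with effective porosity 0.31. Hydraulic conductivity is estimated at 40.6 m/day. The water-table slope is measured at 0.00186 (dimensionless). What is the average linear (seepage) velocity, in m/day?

Hydraulic gradient i = 0.00186.
Darcy flux q = K · i = 40.60 × 0.001860 = 0.07552 m/day.
Seepage velocity v = q / n_e = 0.07552 / 0.31 = 0.2436 m/day.

0.244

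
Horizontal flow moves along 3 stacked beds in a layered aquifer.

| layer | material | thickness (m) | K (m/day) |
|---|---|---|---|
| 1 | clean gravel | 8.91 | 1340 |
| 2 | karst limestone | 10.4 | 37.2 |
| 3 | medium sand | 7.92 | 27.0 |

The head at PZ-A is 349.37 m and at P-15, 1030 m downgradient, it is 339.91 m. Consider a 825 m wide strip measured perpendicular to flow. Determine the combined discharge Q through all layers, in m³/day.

Flow is parallel to layering, so each bed carries its own Darcy discharge and the transmissivities add.
Σ(K_i·b_i) = 1340×8.91 + 37.2×10.4 + 27.0×7.92 = 12540 m²/day.
Hydraulic gradient i = (349.37 − 339.91) / 1030 = 9.46 / 1030 = 0.009184.
Q = Σ(K_i·b_i) · W · i = 12540 × 825 × 0.009184 = 95019 m³/day.

95000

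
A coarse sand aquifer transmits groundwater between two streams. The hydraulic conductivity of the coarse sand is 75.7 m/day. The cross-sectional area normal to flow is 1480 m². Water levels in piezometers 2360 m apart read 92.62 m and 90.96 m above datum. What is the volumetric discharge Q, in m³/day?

78.8

Hydraulic gradient i = (92.62 − 90.96) / 2360 = 1.66 / 2360 = 0.0007034.
Darcy's law: Q = K · A · i = 75.70 × 1480 × 0.0007034 = 78.80 m³/day.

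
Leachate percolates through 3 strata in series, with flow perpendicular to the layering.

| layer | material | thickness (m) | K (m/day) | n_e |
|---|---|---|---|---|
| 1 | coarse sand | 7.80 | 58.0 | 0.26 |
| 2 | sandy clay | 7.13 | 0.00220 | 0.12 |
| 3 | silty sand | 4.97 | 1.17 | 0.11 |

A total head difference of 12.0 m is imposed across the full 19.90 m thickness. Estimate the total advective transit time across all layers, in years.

With flow normal to the layers, continuity requires the same specific discharge q through every layer.
Σ(b_i/K_i) = 7.80/58.0 + 7.13/0.00220 + 4.97/1.17 = 3245 d.
q = Δh / Σ(b_i/K_i) = 12.0 / 3245 = 0.003698 m/day.
In each layer the seepage velocity is v_i = q/n_i, so the layer transit time is t_i = b_i·n_i / q:
  layer 1 (coarse sand): t_1 = 7.80 × 0.26 / 0.003698 = 548.5 d
  layer 2 (sandy clay): t_2 = 7.13 × 0.12 / 0.003698 = 231.4 d
  layer 3 (silty sand): t_3 = 4.97 × 0.11 / 0.003698 = 147.9 d
Total t = Σ t_i = 927.7 days = 2.540 years.

2.54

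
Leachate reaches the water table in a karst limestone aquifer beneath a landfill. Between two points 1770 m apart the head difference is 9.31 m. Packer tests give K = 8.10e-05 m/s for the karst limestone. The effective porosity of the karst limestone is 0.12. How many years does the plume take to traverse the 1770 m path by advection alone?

Convert K: 8.10e-05 m/s × 86400 = 6.998 m/day.
Hydraulic gradient i = Δh / L = 9.31 / 1770 = 0.005260.
Darcy flux q = K · i = 6.998 × 0.005260 = 0.03681 m/day.
Seepage velocity v = q / n_e = 0.03681 / 0.12 = 0.3068 m/day.
Travel time t = L / v = 1770 / 0.3068 = 5770 days = 15.80 years.

15.8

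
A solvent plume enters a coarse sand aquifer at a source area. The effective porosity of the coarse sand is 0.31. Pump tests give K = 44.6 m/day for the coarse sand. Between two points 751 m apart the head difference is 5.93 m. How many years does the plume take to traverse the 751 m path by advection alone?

1.81

Hydraulic gradient i = Δh / L = 5.93 / 751 = 0.007896.
Darcy flux q = K · i = 44.60 × 0.007896 = 0.3522 m/day.
Seepage velocity v = q / n_e = 0.3522 / 0.31 = 1.136 m/day.
Travel time t = L / v = 751 / 1.136 = 661.1 days = 1.810 years.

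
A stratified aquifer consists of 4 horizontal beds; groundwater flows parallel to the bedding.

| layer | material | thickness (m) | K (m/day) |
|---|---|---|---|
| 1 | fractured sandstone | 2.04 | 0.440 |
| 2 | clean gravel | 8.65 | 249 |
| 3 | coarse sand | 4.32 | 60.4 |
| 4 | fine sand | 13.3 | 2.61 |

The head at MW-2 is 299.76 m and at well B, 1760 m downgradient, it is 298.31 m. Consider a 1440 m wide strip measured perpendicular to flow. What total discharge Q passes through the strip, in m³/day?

2910

Flow is parallel to layering, so each bed carries its own Darcy discharge and the transmissivities add.
Σ(K_i·b_i) = 0.440×2.04 + 249×8.65 + 60.4×4.32 + 2.61×13.3 = 2450 m²/day.
Hydraulic gradient i = (299.76 − 298.31) / 1760 = 1.45 / 1760 = 0.0008239.
Q = Σ(K_i·b_i) · W · i = 2450 × 1440 × 0.0008239 = 2907 m³/day.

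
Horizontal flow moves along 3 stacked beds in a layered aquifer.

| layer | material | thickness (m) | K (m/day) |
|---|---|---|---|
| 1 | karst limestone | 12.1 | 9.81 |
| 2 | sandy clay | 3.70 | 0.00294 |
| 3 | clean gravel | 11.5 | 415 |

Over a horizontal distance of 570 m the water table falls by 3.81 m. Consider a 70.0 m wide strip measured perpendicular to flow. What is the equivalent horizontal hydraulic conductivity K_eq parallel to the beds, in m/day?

179

Flow is parallel to layering, so each bed carries its own Darcy discharge and the transmissivities add.
Σ(K_i·b_i) = 9.81×12.1 + 0.00294×3.70 + 415×11.5 = 4891 m²/day.
Total thickness b = 27.30 m, so K_eq = Σ(K_i·b_i)/b = 179.2 m/day.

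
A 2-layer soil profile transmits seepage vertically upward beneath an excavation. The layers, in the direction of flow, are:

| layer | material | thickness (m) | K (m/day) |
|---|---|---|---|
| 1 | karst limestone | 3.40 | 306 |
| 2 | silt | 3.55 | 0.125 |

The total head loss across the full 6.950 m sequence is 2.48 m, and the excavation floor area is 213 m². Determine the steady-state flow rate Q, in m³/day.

Flow is perpendicular to layering, so the layers act in series and the equivalent K is the thickness-weighted harmonic mean.
Total thickness L = 3.40 + 3.55 = 6.950 m.
Σ(b_i/K_i) = 3.40/306 + 3.55/0.125 = 28.41 d.
K_eq = L / Σ(b_i/K_i) = 6.950 / 28.41 = 0.2446 m/day.
Q = K_eq · A · (Δh/L) = 0.2446 × 213 × (2.48/6.950) = 18.59 m³/day.

18.6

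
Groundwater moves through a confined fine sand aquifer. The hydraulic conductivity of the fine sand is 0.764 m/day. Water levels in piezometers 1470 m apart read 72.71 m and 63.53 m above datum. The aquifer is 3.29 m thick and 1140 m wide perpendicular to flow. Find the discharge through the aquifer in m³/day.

17.9

Cross-sectional area A = 1140 × 3.29 = 3751 m².
Hydraulic gradient i = (72.71 − 63.53) / 1470 = 9.18 / 1470 = 0.006245.
Darcy's law: Q = K · A · i = 0.7640 × 3751 × 0.006245 = 17.89 m³/day.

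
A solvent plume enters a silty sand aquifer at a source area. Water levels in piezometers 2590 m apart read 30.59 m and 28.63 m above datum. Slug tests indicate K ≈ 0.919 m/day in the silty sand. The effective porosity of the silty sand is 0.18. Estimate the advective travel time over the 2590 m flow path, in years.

1840

Hydraulic gradient i = (30.59 − 28.63) / 2590 = 1.96 / 2590 = 0.0007568.
Darcy flux q = K · i = 0.9190 × 0.0007568 = 0.0006955 m/day.
Seepage velocity v = q / n_e = 0.0006955 / 0.18 = 0.003864 m/day.
Travel time t = L / v = 2590 / 0.003864 = 6.703e+05 days = 1835 years.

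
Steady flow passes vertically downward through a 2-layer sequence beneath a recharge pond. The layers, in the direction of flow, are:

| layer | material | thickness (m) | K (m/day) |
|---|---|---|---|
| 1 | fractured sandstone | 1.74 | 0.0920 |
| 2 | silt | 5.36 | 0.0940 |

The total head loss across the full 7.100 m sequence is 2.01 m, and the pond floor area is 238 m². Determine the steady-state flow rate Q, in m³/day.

Flow is perpendicular to layering, so the layers act in series and the equivalent K is the thickness-weighted harmonic mean.
Total thickness L = 1.74 + 5.36 = 7.100 m.
Σ(b_i/K_i) = 1.74/0.0920 + 5.36/0.0940 = 75.93 d.
K_eq = L / Σ(b_i/K_i) = 7.100 / 75.93 = 0.09350 m/day.
Q = K_eq · A · (Δh/L) = 0.09350 × 238 × (2.01/7.100) = 6.300 m³/day.

6.30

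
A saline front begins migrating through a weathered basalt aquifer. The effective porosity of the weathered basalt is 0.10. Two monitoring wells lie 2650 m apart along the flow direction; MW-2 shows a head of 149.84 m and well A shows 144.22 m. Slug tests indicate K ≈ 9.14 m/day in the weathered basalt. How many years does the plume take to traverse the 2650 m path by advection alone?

Hydraulic gradient i = (149.84 − 144.22) / 2650 = 5.62 / 2650 = 0.002121.
Darcy flux q = K · i = 9.140 × 0.002121 = 0.01938 m/day.
Seepage velocity v = q / n_e = 0.01938 / 0.10 = 0.1938 m/day.
Travel time t = L / v = 2650 / 0.1938 = 13671 days = 37.43 years.

37.4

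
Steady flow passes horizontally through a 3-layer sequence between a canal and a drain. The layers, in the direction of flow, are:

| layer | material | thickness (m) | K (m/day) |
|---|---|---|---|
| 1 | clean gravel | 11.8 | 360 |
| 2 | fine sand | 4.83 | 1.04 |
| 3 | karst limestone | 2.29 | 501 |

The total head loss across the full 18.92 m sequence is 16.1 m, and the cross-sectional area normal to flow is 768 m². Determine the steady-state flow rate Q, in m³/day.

2640

Flow is perpendicular to layering, so the layers act in series and the equivalent K is the thickness-weighted harmonic mean.
Total thickness L = 11.8 + 4.83 + 2.29 = 18.92 m.
Σ(b_i/K_i) = 11.8/360 + 4.83/1.04 + 2.29/501 = 4.682 d.
K_eq = L / Σ(b_i/K_i) = 18.92 / 4.682 = 4.041 m/day.
Q = K_eq · A · (Δh/L) = 4.041 × 768 × (16.1/18.92) = 2641 m³/day.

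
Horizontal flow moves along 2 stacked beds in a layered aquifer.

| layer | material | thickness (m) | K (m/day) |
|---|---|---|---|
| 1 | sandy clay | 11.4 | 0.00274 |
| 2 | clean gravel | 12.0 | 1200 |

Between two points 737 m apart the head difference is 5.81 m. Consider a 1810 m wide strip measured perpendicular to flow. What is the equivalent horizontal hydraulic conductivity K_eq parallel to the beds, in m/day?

615

Flow is parallel to layering, so each bed carries its own Darcy discharge and the transmissivities add.
Σ(K_i·b_i) = 0.00274×11.4 + 1200×12.0 = 14400 m²/day.
Total thickness b = 23.40 m, so K_eq = Σ(K_i·b_i)/b = 615.4 m/day.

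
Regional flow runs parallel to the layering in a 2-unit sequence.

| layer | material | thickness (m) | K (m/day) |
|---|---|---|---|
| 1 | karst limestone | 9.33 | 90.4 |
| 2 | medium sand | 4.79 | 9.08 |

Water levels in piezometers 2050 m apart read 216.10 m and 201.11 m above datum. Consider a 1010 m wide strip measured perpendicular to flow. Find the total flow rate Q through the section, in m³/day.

6550

Flow is parallel to layering, so each bed carries its own Darcy discharge and the transmissivities add.
Σ(K_i·b_i) = 90.4×9.33 + 9.08×4.79 = 886.9 m²/day.
Hydraulic gradient i = (216.10 − 201.11) / 2050 = 14.99 / 2050 = 0.007312.
Q = Σ(K_i·b_i) · W · i = 886.9 × 1010 × 0.007312 = 6550 m³/day.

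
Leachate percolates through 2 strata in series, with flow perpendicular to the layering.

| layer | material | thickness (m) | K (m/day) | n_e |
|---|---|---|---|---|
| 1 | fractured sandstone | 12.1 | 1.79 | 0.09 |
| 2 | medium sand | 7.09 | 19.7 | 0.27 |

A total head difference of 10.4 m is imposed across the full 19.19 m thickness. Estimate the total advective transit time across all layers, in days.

2.06

With flow normal to the layers, continuity requires the same specific discharge q through every layer.
Σ(b_i/K_i) = 12.1/1.79 + 7.09/19.7 = 7.120 d.
q = Δh / Σ(b_i/K_i) = 10.4 / 7.120 = 1.461 m/day.
In each layer the seepage velocity is v_i = q/n_i, so the layer transit time is t_i = b_i·n_i / q:
  layer 1 (fractured sandstone): t_1 = 12.1 × 0.09 / 1.461 = 0.7455 d
  layer 2 (medium sand): t_2 = 7.09 × 0.27 / 1.461 = 1.310 d
Total t = Σ t_i = 2.056 days.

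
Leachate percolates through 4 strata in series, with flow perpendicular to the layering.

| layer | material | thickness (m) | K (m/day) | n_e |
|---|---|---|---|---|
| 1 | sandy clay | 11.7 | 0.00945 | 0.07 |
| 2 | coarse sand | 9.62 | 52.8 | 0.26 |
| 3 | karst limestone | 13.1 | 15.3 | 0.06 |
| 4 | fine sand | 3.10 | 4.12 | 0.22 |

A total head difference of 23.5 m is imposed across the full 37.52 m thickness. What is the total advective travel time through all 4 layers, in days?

253

With flow normal to the layers, continuity requires the same specific discharge q through every layer.
Σ(b_i/K_i) = 11.7/0.00945 + 9.62/52.8 + 13.1/15.3 + 3.10/4.12 = 1240 d.
q = Δh / Σ(b_i/K_i) = 23.5 / 1240 = 0.01895 m/day.
In each layer the seepage velocity is v_i = q/n_i, so the layer transit time is t_i = b_i·n_i / q:
  layer 1 (sandy clay): t_1 = 11.7 × 0.07 / 0.01895 = 43.21 d
  layer 2 (coarse sand): t_2 = 9.62 × 0.26 / 0.01895 = 132.0 d
  layer 3 (karst limestone): t_3 = 13.1 × 0.06 / 0.01895 = 41.47 d
  layer 4 (fine sand): t_4 = 3.10 × 0.22 / 0.01895 = 35.98 d
Total t = Σ t_i = 252.6 days.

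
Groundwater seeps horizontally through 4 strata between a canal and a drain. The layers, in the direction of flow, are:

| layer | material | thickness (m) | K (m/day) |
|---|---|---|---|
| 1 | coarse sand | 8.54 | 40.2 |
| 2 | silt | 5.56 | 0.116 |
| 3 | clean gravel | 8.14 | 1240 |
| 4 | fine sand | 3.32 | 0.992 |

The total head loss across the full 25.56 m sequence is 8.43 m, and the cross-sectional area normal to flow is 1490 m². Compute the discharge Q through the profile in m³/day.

Flow is perpendicular to layering, so the layers act in series and the equivalent K is the thickness-weighted harmonic mean.
Total thickness L = 8.54 + 5.56 + 8.14 + 3.32 = 25.56 m.
Σ(b_i/K_i) = 8.54/40.2 + 5.56/0.116 + 8.14/1240 + 3.32/0.992 = 51.50 d.
K_eq = L / Σ(b_i/K_i) = 25.56 / 51.50 = 0.4963 m/day.
Q = K_eq · A · (Δh/L) = 0.4963 × 1490 × (8.43/25.56) = 243.9 m³/day.

244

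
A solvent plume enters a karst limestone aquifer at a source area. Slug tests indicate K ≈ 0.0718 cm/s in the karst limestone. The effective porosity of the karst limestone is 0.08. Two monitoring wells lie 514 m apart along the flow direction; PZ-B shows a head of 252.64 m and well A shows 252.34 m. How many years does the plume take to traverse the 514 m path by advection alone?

Convert K: 0.0718 cm/s × 864 = 62.04 m/day.
Hydraulic gradient i = (252.64 − 252.34) / 514 = 0.3 / 514 = 0.0005837.
Darcy flux q = K · i = 62.04 × 0.0005837 = 0.03621 m/day.
Seepage velocity v = q / n_e = 0.03621 / 0.08 = 0.4526 m/day.
Travel time t = L / v = 514 / 0.4526 = 1136 days = 3.109 years.

3.11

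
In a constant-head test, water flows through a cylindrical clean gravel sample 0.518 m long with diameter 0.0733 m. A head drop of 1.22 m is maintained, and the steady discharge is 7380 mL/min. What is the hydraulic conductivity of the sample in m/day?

Cross-sectional area A = π·(d/2)² = π × (0.0733/2)² = 0.004220 m².
Convert discharge: 7380 mL/min = 0.0001230 m³/s.
Darcy's law rearranged: K = Q·L / (A·Δh) = 0.0001230 × 0.518 / (0.004220 × 1.22) = 0.01238 m/s = 1069 m/day.

1070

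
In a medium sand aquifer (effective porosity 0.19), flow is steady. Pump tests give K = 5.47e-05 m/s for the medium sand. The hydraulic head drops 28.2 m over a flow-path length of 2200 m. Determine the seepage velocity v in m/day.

0.319

Convert K: 5.47e-05 m/s × 86400 = 4.726 m/day.
Hydraulic gradient i = Δh / L = 28.2 / 2200 = 0.01282.
Darcy flux q = K · i = 4.726 × 0.01282 = 0.06058 m/day.
Seepage velocity v = q / n_e = 0.06058 / 0.19 = 0.3188 m/day.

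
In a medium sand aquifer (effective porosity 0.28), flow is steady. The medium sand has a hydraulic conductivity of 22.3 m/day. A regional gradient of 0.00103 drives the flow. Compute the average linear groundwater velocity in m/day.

Hydraulic gradient i = 0.00103.
Darcy flux q = K · i = 22.30 × 0.001030 = 0.02297 m/day.
Seepage velocity v = q / n_e = 0.02297 / 0.28 = 0.08203 m/day.

0.0820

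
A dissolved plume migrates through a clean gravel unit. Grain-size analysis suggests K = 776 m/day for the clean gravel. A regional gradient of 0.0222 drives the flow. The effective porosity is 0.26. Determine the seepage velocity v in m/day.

66.3

Hydraulic gradient i = 0.0222.
Darcy flux q = K · i = 776.0 × 0.02220 = 17.23 m/day.
Seepage velocity v = q / n_e = 17.23 / 0.26 = 66.26 m/day.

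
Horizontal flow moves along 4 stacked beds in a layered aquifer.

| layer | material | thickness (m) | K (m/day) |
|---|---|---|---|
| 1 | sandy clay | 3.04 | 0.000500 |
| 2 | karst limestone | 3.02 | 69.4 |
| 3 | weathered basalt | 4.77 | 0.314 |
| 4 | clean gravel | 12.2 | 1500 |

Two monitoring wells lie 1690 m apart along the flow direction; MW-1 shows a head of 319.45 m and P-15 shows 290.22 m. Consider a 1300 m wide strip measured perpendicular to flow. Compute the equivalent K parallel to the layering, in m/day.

804

Flow is parallel to layering, so each bed carries its own Darcy discharge and the transmissivities add.
Σ(K_i·b_i) = 0.000500×3.04 + 69.4×3.02 + 0.314×4.77 + 1500×12.2 = 18511 m²/day.
Total thickness b = 23.03 m, so K_eq = Σ(K_i·b_i)/b = 803.8 m/day.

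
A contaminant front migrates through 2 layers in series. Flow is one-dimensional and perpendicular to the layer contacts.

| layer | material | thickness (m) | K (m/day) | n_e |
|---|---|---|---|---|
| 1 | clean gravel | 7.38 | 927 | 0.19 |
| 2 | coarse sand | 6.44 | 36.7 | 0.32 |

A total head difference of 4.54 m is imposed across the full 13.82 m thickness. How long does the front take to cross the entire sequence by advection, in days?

With flow normal to the layers, continuity requires the same specific discharge q through every layer.
Σ(b_i/K_i) = 7.38/927 + 6.44/36.7 = 0.1834 d.
q = Δh / Σ(b_i/K_i) = 4.54 / 0.1834 = 24.75 m/day.
In each layer the seepage velocity is v_i = q/n_i, so the layer transit time is t_i = b_i·n_i / q:
  layer 1 (clean gravel): t_1 = 7.38 × 0.19 / 24.75 = 0.05666 d
  layer 2 (coarse sand): t_2 = 6.44 × 0.32 / 24.75 = 0.08327 d
Total t = Σ t_i = 0.1399 days.

0.140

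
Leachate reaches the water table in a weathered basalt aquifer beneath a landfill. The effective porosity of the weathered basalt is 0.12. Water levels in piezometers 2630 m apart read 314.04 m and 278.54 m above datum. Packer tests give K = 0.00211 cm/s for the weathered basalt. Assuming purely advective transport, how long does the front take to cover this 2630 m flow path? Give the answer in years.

Convert K: 0.00211 cm/s × 864 = 1.823 m/day.
Hydraulic gradient i = (314.04 − 278.54) / 2630 = 35.5 / 2630 = 0.01350.
Darcy flux q = K · i = 1.823 × 0.01350 = 0.02461 m/day.
Seepage velocity v = q / n_e = 0.02461 / 0.12 = 0.2051 m/day.
Travel time t = L / v = 2630 / 0.2051 = 12825 days = 35.11 years.

35.1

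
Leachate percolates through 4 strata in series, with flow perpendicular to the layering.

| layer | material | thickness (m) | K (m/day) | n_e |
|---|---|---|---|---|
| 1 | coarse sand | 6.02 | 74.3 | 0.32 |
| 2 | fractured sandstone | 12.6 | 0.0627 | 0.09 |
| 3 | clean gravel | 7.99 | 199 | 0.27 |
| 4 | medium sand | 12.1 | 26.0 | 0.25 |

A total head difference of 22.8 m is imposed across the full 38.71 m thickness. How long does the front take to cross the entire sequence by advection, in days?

72.9

With flow normal to the layers, continuity requires the same specific discharge q through every layer.
Σ(b_i/K_i) = 6.02/74.3 + 12.6/0.0627 + 7.99/199 + 12.1/26.0 = 201.5 d.
q = Δh / Σ(b_i/K_i) = 22.8 / 201.5 = 0.1131 m/day.
In each layer the seepage velocity is v_i = q/n_i, so the layer transit time is t_i = b_i·n_i / q:
  layer 1 (coarse sand): t_1 = 6.02 × 0.32 / 0.1131 = 17.03 d
  layer 2 (fractured sandstone): t_2 = 12.6 × 0.09 / 0.1131 = 10.02 d
  layer 3 (clean gravel): t_3 = 7.99 × 0.27 / 0.1131 = 19.07 d
  layer 4 (medium sand): t_4 = 12.1 × 0.25 / 0.1131 = 26.74 d
Total t = Σ t_i = 72.86 days.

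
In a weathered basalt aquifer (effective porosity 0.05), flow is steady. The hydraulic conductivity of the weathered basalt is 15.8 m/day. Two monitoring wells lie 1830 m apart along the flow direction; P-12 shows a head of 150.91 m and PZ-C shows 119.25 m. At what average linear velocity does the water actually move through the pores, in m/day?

Hydraulic gradient i = (150.91 − 119.25) / 1830 = 31.66 / 1830 = 0.01730.
Darcy flux q = K · i = 15.80 × 0.01730 = 0.2733 m/day.
Seepage velocity v = q / n_e = 0.2733 / 0.05 = 5.467 m/day.

5.47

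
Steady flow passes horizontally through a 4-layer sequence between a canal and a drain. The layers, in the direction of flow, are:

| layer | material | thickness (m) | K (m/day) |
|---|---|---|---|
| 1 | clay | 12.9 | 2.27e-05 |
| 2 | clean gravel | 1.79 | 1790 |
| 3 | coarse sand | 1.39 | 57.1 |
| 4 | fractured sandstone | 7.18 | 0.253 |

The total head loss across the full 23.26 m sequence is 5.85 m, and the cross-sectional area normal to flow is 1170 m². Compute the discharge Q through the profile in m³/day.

Flow is perpendicular to layering, so the layers act in series and the equivalent K is the thickness-weighted harmonic mean.
Total thickness L = 12.9 + 1.79 + 1.39 + 7.18 = 23.26 m.
Σ(b_i/K_i) = 12.9/2.27e-05 + 1.79/1790 + 1.39/57.1 + 7.18/0.253 = 5.683e+05 d.
K_eq = L / Σ(b_i/K_i) = 23.26 / 5.683e+05 = 4.093e-05 m/day.
Q = K_eq · A · (Δh/L) = 4.093e-05 × 1170 × (5.85/23.26) = 0.01204 m³/day.

0.0120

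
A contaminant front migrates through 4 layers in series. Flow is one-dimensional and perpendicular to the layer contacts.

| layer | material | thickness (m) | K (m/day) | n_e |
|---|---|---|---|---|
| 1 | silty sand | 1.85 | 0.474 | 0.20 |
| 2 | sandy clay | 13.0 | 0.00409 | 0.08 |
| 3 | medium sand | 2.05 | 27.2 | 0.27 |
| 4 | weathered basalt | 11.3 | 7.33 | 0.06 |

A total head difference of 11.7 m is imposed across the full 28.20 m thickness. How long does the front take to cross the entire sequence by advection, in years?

With flow normal to the layers, continuity requires the same specific discharge q through every layer.
Σ(b_i/K_i) = 1.85/0.474 + 13.0/0.00409 + 2.05/27.2 + 11.3/7.33 = 3184 d.
q = Δh / Σ(b_i/K_i) = 11.7 / 3184 = 0.003675 m/day.
In each layer the seepage velocity is v_i = q/n_i, so the layer transit time is t_i = b_i·n_i / q:
  layer 1 (silty sand): t_1 = 1.85 × 0.20 / 0.003675 = 100.7 d
  layer 2 (sandy clay): t_2 = 13.0 × 0.08 / 0.003675 = 283.0 d
  layer 3 (medium sand): t_3 = 2.05 × 0.27 / 0.003675 = 150.6 d
  layer 4 (weathered basalt): t_4 = 11.3 × 0.06 / 0.003675 = 184.5 d
Total t = Σ t_i = 718.9 days = 1.968 years.

1.97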